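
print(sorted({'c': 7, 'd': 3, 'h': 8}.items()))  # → [('c', 7), ('d', 3), ('h', 8)]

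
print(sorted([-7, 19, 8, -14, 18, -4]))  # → [-14, -7, -4, 8, 18, 19]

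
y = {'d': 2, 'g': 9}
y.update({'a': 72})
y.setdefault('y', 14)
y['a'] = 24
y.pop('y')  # 14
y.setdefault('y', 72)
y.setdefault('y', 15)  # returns 72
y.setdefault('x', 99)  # 99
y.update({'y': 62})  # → {'d': 2, 'g': 9, 'a': 24, 'y': 62, 'x': 99}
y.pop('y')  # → 62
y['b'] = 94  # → {'d': 2, 'g': 9, 'a': 24, 'x': 99, 'b': 94}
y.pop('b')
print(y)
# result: {'d': 2, 'g': 9, 'a': 24, 'x': 99}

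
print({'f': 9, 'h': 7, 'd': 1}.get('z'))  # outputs None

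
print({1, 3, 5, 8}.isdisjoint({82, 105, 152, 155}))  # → True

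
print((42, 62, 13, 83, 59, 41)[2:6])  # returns (13, 83, 59, 41)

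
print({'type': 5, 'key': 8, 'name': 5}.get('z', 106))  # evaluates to 106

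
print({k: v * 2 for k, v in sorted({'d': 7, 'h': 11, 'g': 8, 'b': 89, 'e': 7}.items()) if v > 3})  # {'b': 178, 'd': 14, 'e': 14, 'g': 16, 'h': 22}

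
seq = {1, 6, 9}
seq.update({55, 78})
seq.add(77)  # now {1, 6, 9, 55, 77, 78}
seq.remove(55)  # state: {1, 6, 9, 77, 78}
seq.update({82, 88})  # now {1, 6, 9, 77, 78, 82, 88}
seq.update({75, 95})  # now {1, 6, 9, 75, 77, 78, 82, 88, 95}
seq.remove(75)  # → {1, 6, 9, 77, 78, 82, 88, 95}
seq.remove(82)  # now {1, 6, 9, 77, 78, 88, 95}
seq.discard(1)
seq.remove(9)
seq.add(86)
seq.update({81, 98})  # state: {6, 77, 78, 81, 86, 88, 95, 98}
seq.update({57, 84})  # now {6, 57, 77, 78, 81, 84, 86, 88, 95, 98}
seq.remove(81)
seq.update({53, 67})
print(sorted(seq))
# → [6, 53, 57, 67, 77, 78, 84, 86, 88, 95, 98]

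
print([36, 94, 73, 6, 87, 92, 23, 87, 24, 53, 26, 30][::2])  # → [36, 73, 87, 23, 24, 26]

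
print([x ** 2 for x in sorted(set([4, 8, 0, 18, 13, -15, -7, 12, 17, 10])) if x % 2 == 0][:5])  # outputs [0, 16, 64, 100, 144]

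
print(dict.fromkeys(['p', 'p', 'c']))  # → {'p': None, 'c': None}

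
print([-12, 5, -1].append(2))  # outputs None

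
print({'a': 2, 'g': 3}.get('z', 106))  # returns 106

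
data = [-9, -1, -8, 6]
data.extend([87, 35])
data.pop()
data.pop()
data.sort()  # [-9, -8, -1, 6]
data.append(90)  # [-9, -8, -1, 6, 90]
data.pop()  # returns 90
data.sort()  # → [-9, -8, -1, 6]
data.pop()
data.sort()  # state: [-9, -8, -1]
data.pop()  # -1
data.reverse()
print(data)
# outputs [-8, -9]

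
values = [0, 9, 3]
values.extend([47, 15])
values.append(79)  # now [0, 9, 3, 47, 15, 79]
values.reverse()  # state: [79, 15, 47, 3, 9, 0]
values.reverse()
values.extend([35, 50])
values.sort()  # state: [0, 3, 9, 15, 35, 47, 50, 79]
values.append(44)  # [0, 3, 9, 15, 35, 47, 50, 79, 44]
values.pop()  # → 44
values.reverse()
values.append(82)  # [79, 50, 47, 35, 15, 9, 3, 0, 82]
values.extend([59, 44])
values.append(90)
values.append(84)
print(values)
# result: [79, 50, 47, 35, 15, 9, 3, 0, 82, 59, 44, 90, 84]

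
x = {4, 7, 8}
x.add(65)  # {4, 7, 8, 65}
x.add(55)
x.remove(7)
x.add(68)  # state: {4, 8, 55, 65, 68}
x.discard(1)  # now {4, 8, 55, 65, 68}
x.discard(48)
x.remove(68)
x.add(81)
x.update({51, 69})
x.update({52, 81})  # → {4, 8, 51, 52, 55, 65, 69, 81}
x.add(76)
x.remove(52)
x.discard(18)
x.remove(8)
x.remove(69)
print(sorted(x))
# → [4, 51, 55, 65, 76, 81]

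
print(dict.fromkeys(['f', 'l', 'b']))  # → {'f': None, 'l': None, 'b': None}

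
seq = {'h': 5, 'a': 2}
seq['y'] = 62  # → {'h': 5, 'a': 2, 'y': 62}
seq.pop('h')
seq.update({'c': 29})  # {'a': 2, 'y': 62, 'c': 29}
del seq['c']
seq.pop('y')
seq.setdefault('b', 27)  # 27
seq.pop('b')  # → 27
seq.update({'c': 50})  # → {'a': 2, 'c': 50}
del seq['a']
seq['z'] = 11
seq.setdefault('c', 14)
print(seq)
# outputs {'c': 50, 'z': 11}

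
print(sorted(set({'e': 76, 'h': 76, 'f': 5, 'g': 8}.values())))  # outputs [5, 8, 76]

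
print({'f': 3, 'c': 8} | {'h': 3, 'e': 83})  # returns {'f': 3, 'c': 8, 'h': 3, 'e': 83}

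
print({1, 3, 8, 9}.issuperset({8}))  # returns True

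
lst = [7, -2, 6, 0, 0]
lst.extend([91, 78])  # [7, -2, 6, 0, 0, 91, 78]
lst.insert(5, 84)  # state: [7, -2, 6, 0, 0, 84, 91, 78]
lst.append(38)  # [7, -2, 6, 0, 0, 84, 91, 78, 38]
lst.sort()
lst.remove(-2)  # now [0, 0, 6, 7, 38, 78, 84, 91]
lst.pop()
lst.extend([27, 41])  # [0, 0, 6, 7, 38, 78, 84, 27, 41]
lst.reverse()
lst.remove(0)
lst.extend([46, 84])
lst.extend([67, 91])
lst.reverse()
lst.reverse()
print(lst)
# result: [41, 27, 84, 78, 38, 7, 6, 0, 46, 84, 67, 91]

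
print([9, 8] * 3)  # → [9, 8, 9, 8, 9, 8]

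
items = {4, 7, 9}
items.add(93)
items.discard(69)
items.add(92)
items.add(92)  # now {4, 7, 9, 92, 93}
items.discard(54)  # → {4, 7, 9, 92, 93}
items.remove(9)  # {4, 7, 92, 93}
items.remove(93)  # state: {4, 7, 92}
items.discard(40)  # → {4, 7, 92}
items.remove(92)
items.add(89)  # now {4, 7, 89}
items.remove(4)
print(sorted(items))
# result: [7, 89]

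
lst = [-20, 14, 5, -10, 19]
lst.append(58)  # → [-20, 14, 5, -10, 19, 58]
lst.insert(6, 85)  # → [-20, 14, 5, -10, 19, 58, 85]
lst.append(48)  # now [-20, 14, 5, -10, 19, 58, 85, 48]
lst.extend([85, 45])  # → [-20, 14, 5, -10, 19, 58, 85, 48, 85, 45]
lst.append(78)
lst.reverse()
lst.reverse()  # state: [-20, 14, 5, -10, 19, 58, 85, 48, 85, 45, 78]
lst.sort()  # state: [-20, -10, 5, 14, 19, 45, 48, 58, 78, 85, 85]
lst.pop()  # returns 85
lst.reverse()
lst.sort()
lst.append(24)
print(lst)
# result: [-20, -10, 5, 14, 19, 45, 48, 58, 78, 85, 24]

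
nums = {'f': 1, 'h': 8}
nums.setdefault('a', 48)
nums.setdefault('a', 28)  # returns 48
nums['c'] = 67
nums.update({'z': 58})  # {'f': 1, 'h': 8, 'a': 48, 'c': 67, 'z': 58}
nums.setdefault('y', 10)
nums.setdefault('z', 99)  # 58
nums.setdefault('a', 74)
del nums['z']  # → {'f': 1, 'h': 8, 'a': 48, 'c': 67, 'y': 10}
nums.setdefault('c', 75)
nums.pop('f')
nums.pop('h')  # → 8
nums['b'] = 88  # {'a': 48, 'c': 67, 'y': 10, 'b': 88}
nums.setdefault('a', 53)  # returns 48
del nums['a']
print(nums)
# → {'c': 67, 'y': 10, 'b': 88}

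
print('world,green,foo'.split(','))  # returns ['world', 'green', 'foo']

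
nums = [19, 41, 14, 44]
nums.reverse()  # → [44, 14, 41, 19]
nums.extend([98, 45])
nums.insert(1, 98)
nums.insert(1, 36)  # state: [44, 36, 98, 14, 41, 19, 98, 45]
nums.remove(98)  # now [44, 36, 14, 41, 19, 98, 45]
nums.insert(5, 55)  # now [44, 36, 14, 41, 19, 55, 98, 45]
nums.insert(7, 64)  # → [44, 36, 14, 41, 19, 55, 98, 64, 45]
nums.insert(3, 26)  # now [44, 36, 14, 26, 41, 19, 55, 98, 64, 45]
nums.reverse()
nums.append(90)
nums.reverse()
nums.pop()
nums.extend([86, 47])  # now [90, 44, 36, 14, 26, 41, 19, 55, 98, 64, 86, 47]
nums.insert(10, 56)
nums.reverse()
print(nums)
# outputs [47, 86, 56, 64, 98, 55, 19, 41, 26, 14, 36, 44, 90]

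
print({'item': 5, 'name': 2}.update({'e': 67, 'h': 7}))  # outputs None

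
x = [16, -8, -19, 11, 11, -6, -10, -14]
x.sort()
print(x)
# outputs [-19, -14, -10, -8, -6, 11, 11, 16]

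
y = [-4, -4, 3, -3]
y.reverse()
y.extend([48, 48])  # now [-3, 3, -4, -4, 48, 48]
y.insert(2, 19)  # [-3, 3, 19, -4, -4, 48, 48]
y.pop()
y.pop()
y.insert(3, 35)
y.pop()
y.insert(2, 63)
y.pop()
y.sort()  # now [-3, 3, 19, 35, 63]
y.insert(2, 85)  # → [-3, 3, 85, 19, 35, 63]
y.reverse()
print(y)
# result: [63, 35, 19, 85, 3, -3]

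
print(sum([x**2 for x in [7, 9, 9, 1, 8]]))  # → 276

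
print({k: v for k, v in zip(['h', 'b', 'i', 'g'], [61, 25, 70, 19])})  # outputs {'h': 61, 'b': 25, 'i': 70, 'g': 19}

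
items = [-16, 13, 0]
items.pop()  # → 0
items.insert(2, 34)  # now [-16, 13, 34]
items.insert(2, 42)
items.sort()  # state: [-16, 13, 34, 42]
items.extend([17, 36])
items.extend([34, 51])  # [-16, 13, 34, 42, 17, 36, 34, 51]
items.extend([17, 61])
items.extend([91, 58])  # [-16, 13, 34, 42, 17, 36, 34, 51, 17, 61, 91, 58]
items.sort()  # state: [-16, 13, 17, 17, 34, 34, 36, 42, 51, 58, 61, 91]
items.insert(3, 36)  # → [-16, 13, 17, 36, 17, 34, 34, 36, 42, 51, 58, 61, 91]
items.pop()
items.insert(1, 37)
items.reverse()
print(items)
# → [61, 58, 51, 42, 36, 34, 34, 17, 36, 17, 13, 37, -16]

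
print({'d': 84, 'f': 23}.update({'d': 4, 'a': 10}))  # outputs None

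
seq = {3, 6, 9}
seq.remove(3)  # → {6, 9}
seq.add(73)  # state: {6, 9, 73}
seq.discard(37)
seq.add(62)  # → {6, 9, 62, 73}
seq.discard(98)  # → {6, 9, 62, 73}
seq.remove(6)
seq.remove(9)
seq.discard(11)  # {62, 73}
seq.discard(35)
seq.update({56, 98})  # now {56, 62, 73, 98}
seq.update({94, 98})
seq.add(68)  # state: {56, 62, 68, 73, 94, 98}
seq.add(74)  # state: {56, 62, 68, 73, 74, 94, 98}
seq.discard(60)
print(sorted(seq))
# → [56, 62, 68, 73, 74, 94, 98]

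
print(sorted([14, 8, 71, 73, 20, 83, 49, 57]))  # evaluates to [8, 14, 20, 49, 57, 71, 73, 83]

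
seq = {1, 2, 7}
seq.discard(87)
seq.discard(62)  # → {1, 2, 7}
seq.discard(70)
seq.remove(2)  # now {1, 7}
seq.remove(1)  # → {7}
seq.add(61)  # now {7, 61}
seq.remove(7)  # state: {61}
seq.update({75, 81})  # {61, 75, 81}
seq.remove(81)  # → {61, 75}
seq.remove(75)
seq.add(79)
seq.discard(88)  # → {61, 79}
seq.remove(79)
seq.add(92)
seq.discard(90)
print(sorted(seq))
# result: [61, 92]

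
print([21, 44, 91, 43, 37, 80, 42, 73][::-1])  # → [73, 42, 80, 37, 43, 91, 44, 21]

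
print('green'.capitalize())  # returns Green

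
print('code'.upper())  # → CODE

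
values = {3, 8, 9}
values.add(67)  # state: {3, 8, 9, 67}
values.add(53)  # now {3, 8, 9, 53, 67}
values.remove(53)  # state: {3, 8, 9, 67}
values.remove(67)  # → {3, 8, 9}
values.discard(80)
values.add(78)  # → {3, 8, 9, 78}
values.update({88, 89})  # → {3, 8, 9, 78, 88, 89}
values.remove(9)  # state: {3, 8, 78, 88, 89}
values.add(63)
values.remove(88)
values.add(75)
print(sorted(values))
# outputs [3, 8, 63, 75, 78, 89]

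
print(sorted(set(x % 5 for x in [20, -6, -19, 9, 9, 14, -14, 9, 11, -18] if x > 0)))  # [0, 1, 4]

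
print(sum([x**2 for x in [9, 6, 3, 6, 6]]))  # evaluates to 198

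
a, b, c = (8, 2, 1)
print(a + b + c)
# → 11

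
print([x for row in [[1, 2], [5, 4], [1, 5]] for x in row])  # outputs [1, 2, 5, 4, 1, 5]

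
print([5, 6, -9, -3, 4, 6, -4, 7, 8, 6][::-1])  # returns [6, 8, 7, -4, 6, 4, -3, -9, 6, 5]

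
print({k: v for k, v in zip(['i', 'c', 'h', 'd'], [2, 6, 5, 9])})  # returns {'i': 2, 'c': 6, 'h': 5, 'd': 9}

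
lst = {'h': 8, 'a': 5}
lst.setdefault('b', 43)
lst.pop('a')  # 5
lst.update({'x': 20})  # {'h': 8, 'b': 43, 'x': 20}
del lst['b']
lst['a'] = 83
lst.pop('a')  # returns 83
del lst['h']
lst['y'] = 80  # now {'x': 20, 'y': 80}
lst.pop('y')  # 80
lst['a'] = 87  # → {'x': 20, 'a': 87}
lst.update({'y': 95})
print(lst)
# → {'x': 20, 'a': 87, 'y': 95}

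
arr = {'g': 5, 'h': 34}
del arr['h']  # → {'g': 5}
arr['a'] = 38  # {'g': 5, 'a': 38}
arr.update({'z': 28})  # {'g': 5, 'a': 38, 'z': 28}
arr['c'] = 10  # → {'g': 5, 'a': 38, 'z': 28, 'c': 10}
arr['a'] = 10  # {'g': 5, 'a': 10, 'z': 28, 'c': 10}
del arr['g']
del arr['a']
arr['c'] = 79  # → {'z': 28, 'c': 79}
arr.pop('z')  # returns 28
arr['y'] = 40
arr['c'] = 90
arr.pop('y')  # 40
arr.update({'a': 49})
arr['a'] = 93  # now {'c': 90, 'a': 93}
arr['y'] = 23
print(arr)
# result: {'c': 90, 'a': 93, 'y': 23}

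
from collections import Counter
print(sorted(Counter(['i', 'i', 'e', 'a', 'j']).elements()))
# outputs ['a', 'e', 'i', 'i', 'j']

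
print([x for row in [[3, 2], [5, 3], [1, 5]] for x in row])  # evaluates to [3, 2, 5, 3, 1, 5]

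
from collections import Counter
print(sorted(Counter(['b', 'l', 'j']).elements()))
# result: ['b', 'j', 'l']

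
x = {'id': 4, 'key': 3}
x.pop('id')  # 4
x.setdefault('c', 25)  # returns 25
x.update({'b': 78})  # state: {'key': 3, 'c': 25, 'b': 78}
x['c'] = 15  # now {'key': 3, 'c': 15, 'b': 78}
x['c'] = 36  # {'key': 3, 'c': 36, 'b': 78}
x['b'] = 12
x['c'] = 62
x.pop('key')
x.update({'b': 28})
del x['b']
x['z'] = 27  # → {'c': 62, 'z': 27}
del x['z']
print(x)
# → {'c': 62}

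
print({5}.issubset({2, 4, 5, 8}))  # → True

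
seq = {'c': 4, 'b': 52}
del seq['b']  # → {'c': 4}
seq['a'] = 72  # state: {'c': 4, 'a': 72}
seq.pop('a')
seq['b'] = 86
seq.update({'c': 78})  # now {'c': 78, 'b': 86}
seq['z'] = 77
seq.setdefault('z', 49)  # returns 77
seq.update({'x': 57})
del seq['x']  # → {'c': 78, 'b': 86, 'z': 77}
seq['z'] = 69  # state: {'c': 78, 'b': 86, 'z': 69}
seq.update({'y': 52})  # {'c': 78, 'b': 86, 'z': 69, 'y': 52}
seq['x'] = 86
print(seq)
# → {'c': 78, 'b': 86, 'z': 69, 'y': 52, 'x': 86}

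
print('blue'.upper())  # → BLUE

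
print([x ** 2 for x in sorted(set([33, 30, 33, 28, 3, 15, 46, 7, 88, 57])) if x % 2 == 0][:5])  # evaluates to [784, 900, 2116, 7744]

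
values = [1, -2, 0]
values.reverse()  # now [0, -2, 1]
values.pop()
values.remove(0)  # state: [-2]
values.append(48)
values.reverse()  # [48, -2]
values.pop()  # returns -2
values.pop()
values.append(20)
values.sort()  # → [20]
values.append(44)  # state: [20, 44]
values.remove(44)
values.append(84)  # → [20, 84]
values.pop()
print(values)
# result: [20]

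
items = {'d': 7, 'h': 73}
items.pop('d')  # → 7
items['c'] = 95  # {'h': 73, 'c': 95}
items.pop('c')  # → 95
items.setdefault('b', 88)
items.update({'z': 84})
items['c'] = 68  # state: {'h': 73, 'b': 88, 'z': 84, 'c': 68}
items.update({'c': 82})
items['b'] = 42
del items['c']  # {'h': 73, 'b': 42, 'z': 84}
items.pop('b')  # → 42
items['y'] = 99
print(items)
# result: {'h': 73, 'z': 84, 'y': 99}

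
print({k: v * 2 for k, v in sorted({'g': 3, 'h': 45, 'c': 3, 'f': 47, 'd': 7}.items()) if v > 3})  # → {'d': 14, 'f': 94, 'h': 90}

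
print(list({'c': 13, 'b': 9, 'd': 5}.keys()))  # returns ['c', 'b', 'd']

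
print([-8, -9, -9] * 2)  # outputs [-8, -9, -9, -8, -9, -9]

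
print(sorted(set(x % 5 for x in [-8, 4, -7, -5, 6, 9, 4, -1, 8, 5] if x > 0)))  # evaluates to [0, 1, 3, 4]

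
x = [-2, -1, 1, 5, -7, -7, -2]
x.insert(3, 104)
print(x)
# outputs [-2, -1, 1, 104, 5, -7, -7, -2]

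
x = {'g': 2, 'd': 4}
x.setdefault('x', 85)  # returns 85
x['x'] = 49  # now {'g': 2, 'd': 4, 'x': 49}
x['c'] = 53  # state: {'g': 2, 'd': 4, 'x': 49, 'c': 53}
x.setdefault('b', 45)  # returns 45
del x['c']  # {'g': 2, 'd': 4, 'x': 49, 'b': 45}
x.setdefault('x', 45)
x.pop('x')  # 49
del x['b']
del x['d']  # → {'g': 2}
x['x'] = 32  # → {'g': 2, 'x': 32}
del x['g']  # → {'x': 32}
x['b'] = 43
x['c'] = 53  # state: {'x': 32, 'b': 43, 'c': 53}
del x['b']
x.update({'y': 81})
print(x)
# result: {'x': 32, 'c': 53, 'y': 81}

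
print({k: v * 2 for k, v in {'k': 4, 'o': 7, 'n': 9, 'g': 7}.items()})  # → {'k': 8, 'o': 14, 'n': 18, 'g': 14}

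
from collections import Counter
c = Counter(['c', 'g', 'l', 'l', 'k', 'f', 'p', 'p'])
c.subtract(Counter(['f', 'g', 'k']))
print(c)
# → Counter({'l': 2, 'p': 2, 'c': 1, 'g': 0, 'k': 0, 'f': 0})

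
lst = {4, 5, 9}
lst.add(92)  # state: {4, 5, 9, 92}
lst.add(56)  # {4, 5, 9, 56, 92}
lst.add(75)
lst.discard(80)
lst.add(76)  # {4, 5, 9, 56, 75, 76, 92}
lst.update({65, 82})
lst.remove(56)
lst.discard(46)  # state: {4, 5, 9, 65, 75, 76, 82, 92}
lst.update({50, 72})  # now {4, 5, 9, 50, 65, 72, 75, 76, 82, 92}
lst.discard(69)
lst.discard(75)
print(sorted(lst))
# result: [4, 5, 9, 50, 65, 72, 76, 82, 92]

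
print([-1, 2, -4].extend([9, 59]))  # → None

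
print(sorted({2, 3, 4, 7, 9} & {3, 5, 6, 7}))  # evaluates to [3, 7]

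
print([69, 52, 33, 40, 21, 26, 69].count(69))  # 2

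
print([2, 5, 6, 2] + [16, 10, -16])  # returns [2, 5, 6, 2, 16, 10, -16]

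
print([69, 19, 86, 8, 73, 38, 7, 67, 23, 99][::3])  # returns [69, 8, 7, 99]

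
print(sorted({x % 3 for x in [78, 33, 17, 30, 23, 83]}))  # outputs [0, 2]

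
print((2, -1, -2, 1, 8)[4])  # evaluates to 8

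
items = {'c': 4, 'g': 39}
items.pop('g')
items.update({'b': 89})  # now {'c': 4, 'b': 89}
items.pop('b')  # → 89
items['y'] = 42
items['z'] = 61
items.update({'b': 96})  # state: {'c': 4, 'y': 42, 'z': 61, 'b': 96}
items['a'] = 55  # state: {'c': 4, 'y': 42, 'z': 61, 'b': 96, 'a': 55}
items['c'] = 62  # {'c': 62, 'y': 42, 'z': 61, 'b': 96, 'a': 55}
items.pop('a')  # 55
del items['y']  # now {'c': 62, 'z': 61, 'b': 96}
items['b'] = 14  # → {'c': 62, 'z': 61, 'b': 14}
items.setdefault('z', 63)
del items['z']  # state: {'c': 62, 'b': 14}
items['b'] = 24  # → {'c': 62, 'b': 24}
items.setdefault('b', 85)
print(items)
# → {'c': 62, 'b': 24}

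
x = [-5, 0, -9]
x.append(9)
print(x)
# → [-5, 0, -9, 9]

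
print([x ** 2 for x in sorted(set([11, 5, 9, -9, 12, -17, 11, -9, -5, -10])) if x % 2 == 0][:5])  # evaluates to [100, 144]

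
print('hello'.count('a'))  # 0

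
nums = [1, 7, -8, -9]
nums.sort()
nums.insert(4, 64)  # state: [-9, -8, 1, 7, 64]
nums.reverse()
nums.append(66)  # [64, 7, 1, -8, -9, 66]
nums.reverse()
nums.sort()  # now [-9, -8, 1, 7, 64, 66]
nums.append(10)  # [-9, -8, 1, 7, 64, 66, 10]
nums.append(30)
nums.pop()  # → 30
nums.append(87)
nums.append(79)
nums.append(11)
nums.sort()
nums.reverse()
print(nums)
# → [87, 79, 66, 64, 11, 10, 7, 1, -8, -9]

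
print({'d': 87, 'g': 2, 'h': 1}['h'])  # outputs 1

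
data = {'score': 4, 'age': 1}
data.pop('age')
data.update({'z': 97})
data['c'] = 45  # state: {'score': 4, 'z': 97, 'c': 45}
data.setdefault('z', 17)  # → 97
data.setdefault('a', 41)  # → 41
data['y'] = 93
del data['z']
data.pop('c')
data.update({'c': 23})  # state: {'score': 4, 'a': 41, 'y': 93, 'c': 23}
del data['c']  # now {'score': 4, 'a': 41, 'y': 93}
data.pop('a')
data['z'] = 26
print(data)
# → {'score': 4, 'y': 93, 'z': 26}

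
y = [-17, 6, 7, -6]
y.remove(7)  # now [-17, 6, -6]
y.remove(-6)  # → [-17, 6]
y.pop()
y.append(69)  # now [-17, 69]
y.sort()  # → [-17, 69]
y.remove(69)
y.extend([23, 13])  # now [-17, 23, 13]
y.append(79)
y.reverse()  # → [79, 13, 23, -17]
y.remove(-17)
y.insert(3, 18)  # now [79, 13, 23, 18]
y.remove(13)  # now [79, 23, 18]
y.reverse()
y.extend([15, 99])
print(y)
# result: [18, 23, 79, 15, 99]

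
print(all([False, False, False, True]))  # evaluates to False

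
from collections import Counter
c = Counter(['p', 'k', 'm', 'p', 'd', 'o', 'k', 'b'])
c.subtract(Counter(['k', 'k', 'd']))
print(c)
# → Counter({'p': 2, 'm': 1, 'o': 1, 'b': 1, 'k': 0, 'd': 0})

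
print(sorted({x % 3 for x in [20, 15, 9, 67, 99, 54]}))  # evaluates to [0, 1, 2]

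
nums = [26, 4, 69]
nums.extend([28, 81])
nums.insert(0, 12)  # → [12, 26, 4, 69, 28, 81]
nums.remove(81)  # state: [12, 26, 4, 69, 28]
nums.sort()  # [4, 12, 26, 28, 69]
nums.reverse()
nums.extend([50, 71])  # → [69, 28, 26, 12, 4, 50, 71]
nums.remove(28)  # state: [69, 26, 12, 4, 50, 71]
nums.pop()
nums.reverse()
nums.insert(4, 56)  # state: [50, 4, 12, 26, 56, 69]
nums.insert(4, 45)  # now [50, 4, 12, 26, 45, 56, 69]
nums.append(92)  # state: [50, 4, 12, 26, 45, 56, 69, 92]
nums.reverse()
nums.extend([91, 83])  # [92, 69, 56, 45, 26, 12, 4, 50, 91, 83]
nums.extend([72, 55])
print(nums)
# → [92, 69, 56, 45, 26, 12, 4, 50, 91, 83, 72, 55]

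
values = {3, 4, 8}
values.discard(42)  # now {3, 4, 8}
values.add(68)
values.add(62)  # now {3, 4, 8, 62, 68}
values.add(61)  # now {3, 4, 8, 61, 62, 68}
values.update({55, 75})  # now {3, 4, 8, 55, 61, 62, 68, 75}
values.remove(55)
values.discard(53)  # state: {3, 4, 8, 61, 62, 68, 75}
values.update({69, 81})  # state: {3, 4, 8, 61, 62, 68, 69, 75, 81}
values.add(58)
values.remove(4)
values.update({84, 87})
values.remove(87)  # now {3, 8, 58, 61, 62, 68, 69, 75, 81, 84}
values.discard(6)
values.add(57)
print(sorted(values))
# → [3, 8, 57, 58, 61, 62, 68, 69, 75, 81, 84]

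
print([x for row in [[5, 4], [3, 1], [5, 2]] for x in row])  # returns [5, 4, 3, 1, 5, 2]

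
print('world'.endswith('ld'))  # True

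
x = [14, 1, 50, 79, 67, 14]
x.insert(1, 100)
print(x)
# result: [14, 100, 1, 50, 79, 67, 14]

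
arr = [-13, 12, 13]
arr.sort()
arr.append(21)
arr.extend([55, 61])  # [-13, 12, 13, 21, 55, 61]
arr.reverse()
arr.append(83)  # [61, 55, 21, 13, 12, -13, 83]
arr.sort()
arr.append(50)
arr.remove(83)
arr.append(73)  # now [-13, 12, 13, 21, 55, 61, 50, 73]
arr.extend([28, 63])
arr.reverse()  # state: [63, 28, 73, 50, 61, 55, 21, 13, 12, -13]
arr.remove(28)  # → [63, 73, 50, 61, 55, 21, 13, 12, -13]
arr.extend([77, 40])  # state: [63, 73, 50, 61, 55, 21, 13, 12, -13, 77, 40]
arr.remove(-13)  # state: [63, 73, 50, 61, 55, 21, 13, 12, 77, 40]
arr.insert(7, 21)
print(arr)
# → [63, 73, 50, 61, 55, 21, 13, 21, 12, 77, 40]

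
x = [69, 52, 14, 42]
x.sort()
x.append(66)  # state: [14, 42, 52, 69, 66]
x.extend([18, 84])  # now [14, 42, 52, 69, 66, 18, 84]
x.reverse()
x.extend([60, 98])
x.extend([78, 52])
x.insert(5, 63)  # [84, 18, 66, 69, 52, 63, 42, 14, 60, 98, 78, 52]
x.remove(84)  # [18, 66, 69, 52, 63, 42, 14, 60, 98, 78, 52]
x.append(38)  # [18, 66, 69, 52, 63, 42, 14, 60, 98, 78, 52, 38]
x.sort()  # [14, 18, 38, 42, 52, 52, 60, 63, 66, 69, 78, 98]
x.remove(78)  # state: [14, 18, 38, 42, 52, 52, 60, 63, 66, 69, 98]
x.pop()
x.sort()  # [14, 18, 38, 42, 52, 52, 60, 63, 66, 69]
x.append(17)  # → [14, 18, 38, 42, 52, 52, 60, 63, 66, 69, 17]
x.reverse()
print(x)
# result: [17, 69, 66, 63, 60, 52, 52, 42, 38, 18, 14]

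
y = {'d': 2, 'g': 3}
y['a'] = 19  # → {'d': 2, 'g': 3, 'a': 19}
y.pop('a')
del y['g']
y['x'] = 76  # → {'d': 2, 'x': 76}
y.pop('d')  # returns 2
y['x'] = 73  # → {'x': 73}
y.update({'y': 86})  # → {'x': 73, 'y': 86}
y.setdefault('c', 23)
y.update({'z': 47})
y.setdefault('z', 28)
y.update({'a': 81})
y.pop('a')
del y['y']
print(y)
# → {'x': 73, 'c': 23, 'z': 47}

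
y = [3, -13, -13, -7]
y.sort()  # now [-13, -13, -7, 3]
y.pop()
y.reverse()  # [-7, -13, -13]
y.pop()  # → -13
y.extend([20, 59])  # [-7, -13, 20, 59]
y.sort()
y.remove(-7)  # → [-13, 20, 59]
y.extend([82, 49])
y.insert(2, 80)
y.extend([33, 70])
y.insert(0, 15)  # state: [15, -13, 20, 80, 59, 82, 49, 33, 70]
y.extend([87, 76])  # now [15, -13, 20, 80, 59, 82, 49, 33, 70, 87, 76]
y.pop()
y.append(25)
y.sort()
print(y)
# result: [-13, 15, 20, 25, 33, 49, 59, 70, 80, 82, 87]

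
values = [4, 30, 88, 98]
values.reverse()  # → [98, 88, 30, 4]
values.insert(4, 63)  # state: [98, 88, 30, 4, 63]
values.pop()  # 63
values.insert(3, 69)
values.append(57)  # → [98, 88, 30, 69, 4, 57]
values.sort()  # [4, 30, 57, 69, 88, 98]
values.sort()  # [4, 30, 57, 69, 88, 98]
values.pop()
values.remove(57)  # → [4, 30, 69, 88]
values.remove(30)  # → [4, 69, 88]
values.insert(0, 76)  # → [76, 4, 69, 88]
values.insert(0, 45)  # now [45, 76, 4, 69, 88]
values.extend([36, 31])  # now [45, 76, 4, 69, 88, 36, 31]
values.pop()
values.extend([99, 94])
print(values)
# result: [45, 76, 4, 69, 88, 36, 99, 94]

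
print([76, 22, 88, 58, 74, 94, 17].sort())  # None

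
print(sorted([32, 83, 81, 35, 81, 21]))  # [21, 32, 35, 81, 81, 83]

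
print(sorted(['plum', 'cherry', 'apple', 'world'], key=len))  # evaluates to ['plum', 'apple', 'world', 'cherry']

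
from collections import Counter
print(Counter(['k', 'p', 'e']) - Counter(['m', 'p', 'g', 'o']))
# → Counter({'k': 1, 'e': 1})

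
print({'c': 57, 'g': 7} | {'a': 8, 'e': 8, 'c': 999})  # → {'c': 999, 'g': 7, 'a': 8, 'e': 8}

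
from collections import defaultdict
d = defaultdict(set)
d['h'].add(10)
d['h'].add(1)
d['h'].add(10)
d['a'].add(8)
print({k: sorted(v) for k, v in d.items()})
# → {'h': [1, 10], 'a': [8]}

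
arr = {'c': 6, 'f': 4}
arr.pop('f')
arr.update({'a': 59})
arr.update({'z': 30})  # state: {'c': 6, 'a': 59, 'z': 30}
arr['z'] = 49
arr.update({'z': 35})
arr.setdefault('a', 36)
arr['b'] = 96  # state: {'c': 6, 'a': 59, 'z': 35, 'b': 96}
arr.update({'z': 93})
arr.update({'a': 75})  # {'c': 6, 'a': 75, 'z': 93, 'b': 96}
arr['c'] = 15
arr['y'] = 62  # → {'c': 15, 'a': 75, 'z': 93, 'b': 96, 'y': 62}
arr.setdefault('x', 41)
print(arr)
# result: {'c': 15, 'a': 75, 'z': 93, 'b': 96, 'y': 62, 'x': 41}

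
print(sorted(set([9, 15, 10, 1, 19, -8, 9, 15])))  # [-8, 1, 9, 10, 15, 19]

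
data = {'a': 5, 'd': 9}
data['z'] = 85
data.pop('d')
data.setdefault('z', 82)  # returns 85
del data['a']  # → {'z': 85}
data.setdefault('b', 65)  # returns 65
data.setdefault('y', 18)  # 18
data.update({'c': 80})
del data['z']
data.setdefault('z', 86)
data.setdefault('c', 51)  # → 80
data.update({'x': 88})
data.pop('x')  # 88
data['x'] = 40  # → {'b': 65, 'y': 18, 'c': 80, 'z': 86, 'x': 40}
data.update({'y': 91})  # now {'b': 65, 'y': 91, 'c': 80, 'z': 86, 'x': 40}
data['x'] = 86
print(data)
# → {'b': 65, 'y': 91, 'c': 80, 'z': 86, 'x': 86}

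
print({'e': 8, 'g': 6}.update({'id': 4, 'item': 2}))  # None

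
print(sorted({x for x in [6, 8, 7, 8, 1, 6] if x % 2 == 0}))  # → [6, 8]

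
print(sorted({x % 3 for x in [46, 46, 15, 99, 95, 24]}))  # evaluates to [0, 1, 2]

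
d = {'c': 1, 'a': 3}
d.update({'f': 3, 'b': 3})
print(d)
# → {'c': 1, 'a': 3, 'f': 3, 'b': 3}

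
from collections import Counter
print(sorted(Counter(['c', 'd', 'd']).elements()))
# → ['c', 'd', 'd']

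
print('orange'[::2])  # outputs oag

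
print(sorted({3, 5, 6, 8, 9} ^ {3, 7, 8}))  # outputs [5, 6, 7, 9]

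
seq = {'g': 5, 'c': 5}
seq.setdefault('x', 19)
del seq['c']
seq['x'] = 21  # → {'g': 5, 'x': 21}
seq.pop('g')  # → 5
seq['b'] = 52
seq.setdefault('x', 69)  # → 21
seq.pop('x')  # 21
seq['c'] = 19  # {'b': 52, 'c': 19}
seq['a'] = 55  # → {'b': 52, 'c': 19, 'a': 55}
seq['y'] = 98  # {'b': 52, 'c': 19, 'a': 55, 'y': 98}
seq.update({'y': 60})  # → {'b': 52, 'c': 19, 'a': 55, 'y': 60}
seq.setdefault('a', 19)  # 55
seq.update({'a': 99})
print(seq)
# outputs {'b': 52, 'c': 19, 'a': 99, 'y': 60}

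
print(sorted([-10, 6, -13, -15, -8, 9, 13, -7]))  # [-15, -13, -10, -8, -7, 6, 9, 13]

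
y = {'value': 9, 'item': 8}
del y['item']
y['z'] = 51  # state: {'value': 9, 'z': 51}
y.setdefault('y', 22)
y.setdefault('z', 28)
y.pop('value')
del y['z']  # {'y': 22}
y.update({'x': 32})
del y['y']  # {'x': 32}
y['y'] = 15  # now {'x': 32, 'y': 15}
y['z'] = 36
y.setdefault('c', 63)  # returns 63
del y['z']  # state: {'x': 32, 'y': 15, 'c': 63}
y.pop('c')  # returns 63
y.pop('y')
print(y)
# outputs {'x': 32}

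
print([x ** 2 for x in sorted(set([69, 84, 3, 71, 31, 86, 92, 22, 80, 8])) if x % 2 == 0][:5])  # [64, 484, 6400, 7056, 7396]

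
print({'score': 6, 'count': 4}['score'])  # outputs 6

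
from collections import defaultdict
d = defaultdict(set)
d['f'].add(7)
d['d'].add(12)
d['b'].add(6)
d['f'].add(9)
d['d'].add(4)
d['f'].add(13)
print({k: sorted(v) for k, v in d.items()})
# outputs {'f': [7, 9, 13], 'd': [4, 12], 'b': [6]}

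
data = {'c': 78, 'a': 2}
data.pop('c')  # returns 78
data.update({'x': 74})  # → {'a': 2, 'x': 74}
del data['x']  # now {'a': 2}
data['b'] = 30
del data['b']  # {'a': 2}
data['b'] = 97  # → {'a': 2, 'b': 97}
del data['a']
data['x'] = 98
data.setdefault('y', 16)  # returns 16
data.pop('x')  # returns 98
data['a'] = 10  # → {'b': 97, 'y': 16, 'a': 10}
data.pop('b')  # 97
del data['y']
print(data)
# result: {'a': 10}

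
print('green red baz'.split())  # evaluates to ['green', 'red', 'baz']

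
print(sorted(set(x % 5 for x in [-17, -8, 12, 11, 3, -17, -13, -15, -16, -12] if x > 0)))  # [1, 2, 3]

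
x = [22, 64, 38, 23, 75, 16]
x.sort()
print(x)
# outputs [16, 22, 23, 38, 64, 75]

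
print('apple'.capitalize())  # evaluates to Apple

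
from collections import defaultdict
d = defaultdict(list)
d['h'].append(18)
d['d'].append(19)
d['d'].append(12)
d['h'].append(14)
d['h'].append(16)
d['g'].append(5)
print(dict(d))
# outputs {'h': [18, 14, 16], 'd': [19, 12], 'g': [5]}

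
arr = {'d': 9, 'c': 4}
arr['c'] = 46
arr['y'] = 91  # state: {'d': 9, 'c': 46, 'y': 91}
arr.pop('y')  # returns 91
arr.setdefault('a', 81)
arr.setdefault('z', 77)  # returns 77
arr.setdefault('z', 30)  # 77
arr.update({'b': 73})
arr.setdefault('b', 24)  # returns 73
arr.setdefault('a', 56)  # 81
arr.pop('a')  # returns 81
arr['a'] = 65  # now {'d': 9, 'c': 46, 'z': 77, 'b': 73, 'a': 65}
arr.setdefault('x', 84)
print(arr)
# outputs {'d': 9, 'c': 46, 'z': 77, 'b': 73, 'a': 65, 'x': 84}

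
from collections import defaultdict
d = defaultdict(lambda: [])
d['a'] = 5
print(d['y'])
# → []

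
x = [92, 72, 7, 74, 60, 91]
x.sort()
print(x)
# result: [7, 60, 72, 74, 91, 92]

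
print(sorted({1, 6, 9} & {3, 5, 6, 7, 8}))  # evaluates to [6]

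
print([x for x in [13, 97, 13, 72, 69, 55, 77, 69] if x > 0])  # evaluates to [13, 97, 13, 72, 69, 55, 77, 69]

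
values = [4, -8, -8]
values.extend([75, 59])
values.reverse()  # [59, 75, -8, -8, 4]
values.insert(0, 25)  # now [25, 59, 75, -8, -8, 4]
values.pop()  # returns 4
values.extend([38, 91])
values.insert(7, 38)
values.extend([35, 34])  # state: [25, 59, 75, -8, -8, 38, 91, 38, 35, 34]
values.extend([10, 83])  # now [25, 59, 75, -8, -8, 38, 91, 38, 35, 34, 10, 83]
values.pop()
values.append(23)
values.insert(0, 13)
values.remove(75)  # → [13, 25, 59, -8, -8, 38, 91, 38, 35, 34, 10, 23]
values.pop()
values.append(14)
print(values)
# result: [13, 25, 59, -8, -8, 38, 91, 38, 35, 34, 10, 14]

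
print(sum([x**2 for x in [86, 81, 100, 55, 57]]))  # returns 30231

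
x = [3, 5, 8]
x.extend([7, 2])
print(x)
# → [3, 5, 8, 7, 2]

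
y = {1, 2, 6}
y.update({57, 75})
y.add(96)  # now {1, 2, 6, 57, 75, 96}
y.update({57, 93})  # {1, 2, 6, 57, 75, 93, 96}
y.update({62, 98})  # {1, 2, 6, 57, 62, 75, 93, 96, 98}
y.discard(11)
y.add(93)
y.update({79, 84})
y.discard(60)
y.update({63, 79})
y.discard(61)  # {1, 2, 6, 57, 62, 63, 75, 79, 84, 93, 96, 98}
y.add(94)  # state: {1, 2, 6, 57, 62, 63, 75, 79, 84, 93, 94, 96, 98}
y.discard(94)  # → {1, 2, 6, 57, 62, 63, 75, 79, 84, 93, 96, 98}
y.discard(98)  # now {1, 2, 6, 57, 62, 63, 75, 79, 84, 93, 96}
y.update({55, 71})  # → {1, 2, 6, 55, 57, 62, 63, 71, 75, 79, 84, 93, 96}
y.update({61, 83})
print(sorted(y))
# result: [1, 2, 6, 55, 57, 61, 62, 63, 71, 75, 79, 83, 84, 93, 96]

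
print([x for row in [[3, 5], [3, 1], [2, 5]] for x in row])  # [3, 5, 3, 1, 2, 5]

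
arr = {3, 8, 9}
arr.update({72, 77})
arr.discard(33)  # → {3, 8, 9, 72, 77}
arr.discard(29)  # {3, 8, 9, 72, 77}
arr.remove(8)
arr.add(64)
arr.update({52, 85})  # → {3, 9, 52, 64, 72, 77, 85}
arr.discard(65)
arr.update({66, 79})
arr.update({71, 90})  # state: {3, 9, 52, 64, 66, 71, 72, 77, 79, 85, 90}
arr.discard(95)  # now {3, 9, 52, 64, 66, 71, 72, 77, 79, 85, 90}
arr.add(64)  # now {3, 9, 52, 64, 66, 71, 72, 77, 79, 85, 90}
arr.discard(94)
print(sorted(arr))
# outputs [3, 9, 52, 64, 66, 71, 72, 77, 79, 85, 90]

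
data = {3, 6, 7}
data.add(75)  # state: {3, 6, 7, 75}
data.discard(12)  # {3, 6, 7, 75}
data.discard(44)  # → {3, 6, 7, 75}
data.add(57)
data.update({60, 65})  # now {3, 6, 7, 57, 60, 65, 75}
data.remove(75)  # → {3, 6, 7, 57, 60, 65}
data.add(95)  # {3, 6, 7, 57, 60, 65, 95}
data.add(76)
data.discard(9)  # {3, 6, 7, 57, 60, 65, 76, 95}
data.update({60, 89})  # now {3, 6, 7, 57, 60, 65, 76, 89, 95}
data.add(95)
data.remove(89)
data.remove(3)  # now {6, 7, 57, 60, 65, 76, 95}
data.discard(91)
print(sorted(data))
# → [6, 7, 57, 60, 65, 76, 95]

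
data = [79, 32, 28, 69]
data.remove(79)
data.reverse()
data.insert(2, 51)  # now [69, 28, 51, 32]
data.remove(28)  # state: [69, 51, 32]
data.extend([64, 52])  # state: [69, 51, 32, 64, 52]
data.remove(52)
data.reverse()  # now [64, 32, 51, 69]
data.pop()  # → 69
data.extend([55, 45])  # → [64, 32, 51, 55, 45]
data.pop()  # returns 45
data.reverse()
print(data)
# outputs [55, 51, 32, 64]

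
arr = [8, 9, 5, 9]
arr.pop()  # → 9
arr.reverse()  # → [5, 9, 8]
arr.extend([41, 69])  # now [5, 9, 8, 41, 69]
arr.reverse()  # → [69, 41, 8, 9, 5]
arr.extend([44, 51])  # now [69, 41, 8, 9, 5, 44, 51]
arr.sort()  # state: [5, 8, 9, 41, 44, 51, 69]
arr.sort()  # [5, 8, 9, 41, 44, 51, 69]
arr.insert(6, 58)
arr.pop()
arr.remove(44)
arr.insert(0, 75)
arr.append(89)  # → [75, 5, 8, 9, 41, 51, 58, 89]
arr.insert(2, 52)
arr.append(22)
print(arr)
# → [75, 5, 52, 8, 9, 41, 51, 58, 89, 22]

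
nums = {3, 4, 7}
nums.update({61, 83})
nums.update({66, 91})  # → {3, 4, 7, 61, 66, 83, 91}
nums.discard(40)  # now {3, 4, 7, 61, 66, 83, 91}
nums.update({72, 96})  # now {3, 4, 7, 61, 66, 72, 83, 91, 96}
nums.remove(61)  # {3, 4, 7, 66, 72, 83, 91, 96}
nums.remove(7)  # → {3, 4, 66, 72, 83, 91, 96}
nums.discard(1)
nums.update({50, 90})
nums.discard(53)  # {3, 4, 50, 66, 72, 83, 90, 91, 96}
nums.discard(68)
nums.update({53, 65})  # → {3, 4, 50, 53, 65, 66, 72, 83, 90, 91, 96}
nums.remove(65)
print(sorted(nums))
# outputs [3, 4, 50, 53, 66, 72, 83, 90, 91, 96]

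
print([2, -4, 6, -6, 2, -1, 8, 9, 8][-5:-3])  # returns [2, -1]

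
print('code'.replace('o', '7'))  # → c7de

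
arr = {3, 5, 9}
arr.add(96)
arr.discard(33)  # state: {3, 5, 9, 96}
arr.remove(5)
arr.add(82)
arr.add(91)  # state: {3, 9, 82, 91, 96}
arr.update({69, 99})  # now {3, 9, 69, 82, 91, 96, 99}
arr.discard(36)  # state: {3, 9, 69, 82, 91, 96, 99}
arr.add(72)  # {3, 9, 69, 72, 82, 91, 96, 99}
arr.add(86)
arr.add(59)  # {3, 9, 59, 69, 72, 82, 86, 91, 96, 99}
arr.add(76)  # {3, 9, 59, 69, 72, 76, 82, 86, 91, 96, 99}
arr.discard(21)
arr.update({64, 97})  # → {3, 9, 59, 64, 69, 72, 76, 82, 86, 91, 96, 97, 99}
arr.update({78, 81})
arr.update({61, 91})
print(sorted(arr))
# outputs [3, 9, 59, 61, 64, 69, 72, 76, 78, 81, 82, 86, 91, 96, 97, 99]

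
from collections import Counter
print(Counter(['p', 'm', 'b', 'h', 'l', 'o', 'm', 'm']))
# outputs Counter({'m': 3, 'p': 1, 'b': 1, 'h': 1, 'l': 1, 'o': 1})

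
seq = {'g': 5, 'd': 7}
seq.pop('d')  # 7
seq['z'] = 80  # {'g': 5, 'z': 80}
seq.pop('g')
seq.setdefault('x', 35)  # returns 35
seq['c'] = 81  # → {'z': 80, 'x': 35, 'c': 81}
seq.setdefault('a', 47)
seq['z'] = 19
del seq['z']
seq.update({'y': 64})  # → {'x': 35, 'c': 81, 'a': 47, 'y': 64}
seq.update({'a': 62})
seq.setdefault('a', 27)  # 62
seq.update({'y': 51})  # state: {'x': 35, 'c': 81, 'a': 62, 'y': 51}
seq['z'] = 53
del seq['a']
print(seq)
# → {'x': 35, 'c': 81, 'y': 51, 'z': 53}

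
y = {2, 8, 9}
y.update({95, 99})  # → {2, 8, 9, 95, 99}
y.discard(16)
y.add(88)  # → {2, 8, 9, 88, 95, 99}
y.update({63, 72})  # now {2, 8, 9, 63, 72, 88, 95, 99}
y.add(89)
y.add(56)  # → {2, 8, 9, 56, 63, 72, 88, 89, 95, 99}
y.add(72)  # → {2, 8, 9, 56, 63, 72, 88, 89, 95, 99}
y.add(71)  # {2, 8, 9, 56, 63, 71, 72, 88, 89, 95, 99}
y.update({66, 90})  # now {2, 8, 9, 56, 63, 66, 71, 72, 88, 89, 90, 95, 99}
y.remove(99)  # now {2, 8, 9, 56, 63, 66, 71, 72, 88, 89, 90, 95}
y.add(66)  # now {2, 8, 9, 56, 63, 66, 71, 72, 88, 89, 90, 95}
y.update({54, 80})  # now {2, 8, 9, 54, 56, 63, 66, 71, 72, 80, 88, 89, 90, 95}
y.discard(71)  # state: {2, 8, 9, 54, 56, 63, 66, 72, 80, 88, 89, 90, 95}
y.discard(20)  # {2, 8, 9, 54, 56, 63, 66, 72, 80, 88, 89, 90, 95}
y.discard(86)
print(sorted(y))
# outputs [2, 8, 9, 54, 56, 63, 66, 72, 80, 88, 89, 90, 95]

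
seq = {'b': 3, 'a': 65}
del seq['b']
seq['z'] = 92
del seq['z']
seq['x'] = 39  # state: {'a': 65, 'x': 39}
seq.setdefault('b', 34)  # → 34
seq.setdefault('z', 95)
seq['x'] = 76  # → {'a': 65, 'x': 76, 'b': 34, 'z': 95}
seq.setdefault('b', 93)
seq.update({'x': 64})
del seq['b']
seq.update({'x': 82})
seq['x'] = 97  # {'a': 65, 'x': 97, 'z': 95}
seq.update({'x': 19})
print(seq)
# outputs {'a': 65, 'x': 19, 'z': 95}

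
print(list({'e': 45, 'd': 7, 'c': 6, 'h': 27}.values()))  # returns [45, 7, 6, 27]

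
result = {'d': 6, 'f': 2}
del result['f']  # {'d': 6}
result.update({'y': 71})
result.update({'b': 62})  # {'d': 6, 'y': 71, 'b': 62}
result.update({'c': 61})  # {'d': 6, 'y': 71, 'b': 62, 'c': 61}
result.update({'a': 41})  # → {'d': 6, 'y': 71, 'b': 62, 'c': 61, 'a': 41}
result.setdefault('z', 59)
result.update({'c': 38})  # {'d': 6, 'y': 71, 'b': 62, 'c': 38, 'a': 41, 'z': 59}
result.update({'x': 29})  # {'d': 6, 'y': 71, 'b': 62, 'c': 38, 'a': 41, 'z': 59, 'x': 29}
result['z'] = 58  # {'d': 6, 'y': 71, 'b': 62, 'c': 38, 'a': 41, 'z': 58, 'x': 29}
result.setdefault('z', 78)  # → 58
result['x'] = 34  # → {'d': 6, 'y': 71, 'b': 62, 'c': 38, 'a': 41, 'z': 58, 'x': 34}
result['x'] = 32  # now {'d': 6, 'y': 71, 'b': 62, 'c': 38, 'a': 41, 'z': 58, 'x': 32}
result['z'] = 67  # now {'d': 6, 'y': 71, 'b': 62, 'c': 38, 'a': 41, 'z': 67, 'x': 32}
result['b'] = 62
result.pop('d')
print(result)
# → {'y': 71, 'b': 62, 'c': 38, 'a': 41, 'z': 67, 'x': 32}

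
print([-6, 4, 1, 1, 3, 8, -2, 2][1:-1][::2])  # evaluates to [4, 1, 8]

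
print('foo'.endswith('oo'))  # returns True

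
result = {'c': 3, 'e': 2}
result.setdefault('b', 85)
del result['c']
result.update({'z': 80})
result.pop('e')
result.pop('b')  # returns 85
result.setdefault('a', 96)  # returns 96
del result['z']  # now {'a': 96}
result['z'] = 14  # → {'a': 96, 'z': 14}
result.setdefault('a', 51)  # 96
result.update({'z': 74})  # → {'a': 96, 'z': 74}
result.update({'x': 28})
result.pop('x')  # 28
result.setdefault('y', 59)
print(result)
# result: {'a': 96, 'z': 74, 'y': 59}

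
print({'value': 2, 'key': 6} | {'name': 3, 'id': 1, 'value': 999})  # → {'value': 999, 'key': 6, 'name': 3, 'id': 1}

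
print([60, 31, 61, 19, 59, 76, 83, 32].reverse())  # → None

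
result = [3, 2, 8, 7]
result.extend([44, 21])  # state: [3, 2, 8, 7, 44, 21]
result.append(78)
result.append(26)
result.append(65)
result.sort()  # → [2, 3, 7, 8, 21, 26, 44, 65, 78]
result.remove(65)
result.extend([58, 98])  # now [2, 3, 7, 8, 21, 26, 44, 78, 58, 98]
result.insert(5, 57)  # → [2, 3, 7, 8, 21, 57, 26, 44, 78, 58, 98]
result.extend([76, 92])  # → [2, 3, 7, 8, 21, 57, 26, 44, 78, 58, 98, 76, 92]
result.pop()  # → 92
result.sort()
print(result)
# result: [2, 3, 7, 8, 21, 26, 44, 57, 58, 76, 78, 98]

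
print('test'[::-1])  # tset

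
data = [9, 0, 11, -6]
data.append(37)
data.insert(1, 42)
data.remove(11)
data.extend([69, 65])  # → [9, 42, 0, -6, 37, 69, 65]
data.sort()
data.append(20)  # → [-6, 0, 9, 37, 42, 65, 69, 20]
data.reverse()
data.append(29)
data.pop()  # 29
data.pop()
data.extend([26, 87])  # [20, 69, 65, 42, 37, 9, 0, 26, 87]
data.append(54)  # [20, 69, 65, 42, 37, 9, 0, 26, 87, 54]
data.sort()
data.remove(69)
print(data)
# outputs [0, 9, 20, 26, 37, 42, 54, 65, 87]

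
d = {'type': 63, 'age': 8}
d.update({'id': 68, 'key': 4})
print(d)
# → {'type': 63, 'age': 8, 'id': 68, 'key': 4}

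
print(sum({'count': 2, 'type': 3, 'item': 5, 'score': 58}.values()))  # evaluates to 68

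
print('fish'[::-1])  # hsif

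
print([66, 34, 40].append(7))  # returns None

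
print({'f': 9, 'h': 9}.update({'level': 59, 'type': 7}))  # None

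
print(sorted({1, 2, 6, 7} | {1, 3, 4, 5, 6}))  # [1, 2, 3, 4, 5, 6, 7]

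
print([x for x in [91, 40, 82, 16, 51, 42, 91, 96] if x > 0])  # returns [91, 40, 82, 16, 51, 42, 91, 96]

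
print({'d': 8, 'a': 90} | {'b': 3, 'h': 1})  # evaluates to {'d': 8, 'a': 90, 'b': 3, 'h': 1}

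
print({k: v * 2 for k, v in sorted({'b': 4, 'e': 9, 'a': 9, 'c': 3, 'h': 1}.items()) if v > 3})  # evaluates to {'a': 18, 'b': 8, 'e': 18}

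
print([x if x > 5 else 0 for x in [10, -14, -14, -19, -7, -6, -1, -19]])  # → [10, 0, 0, 0, 0, 0, 0, 0]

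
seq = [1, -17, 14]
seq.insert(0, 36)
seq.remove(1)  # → [36, -17, 14]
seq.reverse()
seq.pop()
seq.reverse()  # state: [-17, 14]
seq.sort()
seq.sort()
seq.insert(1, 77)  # [-17, 77, 14]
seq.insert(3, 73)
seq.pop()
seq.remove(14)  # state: [-17, 77]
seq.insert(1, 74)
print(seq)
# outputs [-17, 74, 77]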